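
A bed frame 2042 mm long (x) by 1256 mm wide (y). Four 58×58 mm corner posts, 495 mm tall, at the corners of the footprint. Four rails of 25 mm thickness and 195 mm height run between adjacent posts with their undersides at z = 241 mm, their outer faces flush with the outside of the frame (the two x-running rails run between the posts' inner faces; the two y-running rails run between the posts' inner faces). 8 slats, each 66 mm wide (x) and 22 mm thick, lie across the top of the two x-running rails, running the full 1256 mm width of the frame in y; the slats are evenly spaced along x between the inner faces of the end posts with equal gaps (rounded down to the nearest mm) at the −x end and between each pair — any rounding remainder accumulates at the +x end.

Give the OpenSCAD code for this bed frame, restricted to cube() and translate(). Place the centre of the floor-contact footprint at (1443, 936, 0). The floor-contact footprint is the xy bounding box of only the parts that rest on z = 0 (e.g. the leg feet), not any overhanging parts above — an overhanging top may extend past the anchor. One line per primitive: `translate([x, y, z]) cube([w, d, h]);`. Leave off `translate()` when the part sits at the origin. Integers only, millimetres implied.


translate([422, 308, 0]) cube([58, 58, 495]);
translate([422, 1506, 0]) cube([58, 58, 495]);
translate([2406, 308, 0]) cube([58, 58, 495]);
translate([2406, 1506, 0]) cube([58, 58, 495]);
translate([480, 308, 241]) cube([1926, 25, 195]);
translate([480, 1539, 241]) cube([1926, 25, 195]);
translate([422, 366, 241]) cube([25, 1140, 195]);
translate([2439, 366, 241]) cube([25, 1140, 195]);
translate([635, 308, 436]) cube([66, 1256, 22]);
translate([856, 308, 436]) cube([66, 1256, 22]);
translate([1077, 308, 436]) cube([66, 1256, 22]);
translate([1298, 308, 436]) cube([66, 1256, 22]);
translate([1519, 308, 436]) cube([66, 1256, 22]);
translate([1740, 308, 436]) cube([66, 1256, 22]);
translate([1961, 308, 436]) cube([66, 1256, 22]);
translate([2182, 308, 436]) cube([66, 1256, 22]);


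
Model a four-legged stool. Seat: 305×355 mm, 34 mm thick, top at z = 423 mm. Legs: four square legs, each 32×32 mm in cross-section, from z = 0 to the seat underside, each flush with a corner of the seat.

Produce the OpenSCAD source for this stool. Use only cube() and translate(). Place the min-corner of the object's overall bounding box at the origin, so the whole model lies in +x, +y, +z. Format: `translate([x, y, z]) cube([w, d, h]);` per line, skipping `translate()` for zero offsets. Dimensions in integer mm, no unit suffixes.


translate([0, 0, 389]) cube([305, 355, 34]);
cube([32, 32, 389]);
translate([273, 0, 0]) cube([32, 32, 389]);
translate([0, 323, 0]) cube([32, 32, 389]);
translate([273, 323, 0]) cube([32, 32, 389]);


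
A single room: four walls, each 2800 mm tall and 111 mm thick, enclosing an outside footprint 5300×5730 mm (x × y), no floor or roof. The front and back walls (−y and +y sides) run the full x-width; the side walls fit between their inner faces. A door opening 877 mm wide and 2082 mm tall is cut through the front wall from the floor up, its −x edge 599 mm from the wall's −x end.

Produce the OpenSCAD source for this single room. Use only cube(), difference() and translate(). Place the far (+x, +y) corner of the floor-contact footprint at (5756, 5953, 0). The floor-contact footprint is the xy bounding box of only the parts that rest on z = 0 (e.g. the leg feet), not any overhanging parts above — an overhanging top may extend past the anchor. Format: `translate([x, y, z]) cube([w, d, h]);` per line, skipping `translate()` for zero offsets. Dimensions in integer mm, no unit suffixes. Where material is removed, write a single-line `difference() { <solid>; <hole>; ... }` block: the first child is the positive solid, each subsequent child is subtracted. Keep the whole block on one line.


difference() { translate([456, 223, 0]) cube([5300, 111, 2800]); translate([1055, 223, 0]) cube([877, 111, 2082]); }
translate([456, 5842, 0]) cube([5300, 111, 2800]);
translate([456, 334, 0]) cube([111, 5508, 2800]);
translate([5645, 334, 0]) cube([111, 5508, 2800]);


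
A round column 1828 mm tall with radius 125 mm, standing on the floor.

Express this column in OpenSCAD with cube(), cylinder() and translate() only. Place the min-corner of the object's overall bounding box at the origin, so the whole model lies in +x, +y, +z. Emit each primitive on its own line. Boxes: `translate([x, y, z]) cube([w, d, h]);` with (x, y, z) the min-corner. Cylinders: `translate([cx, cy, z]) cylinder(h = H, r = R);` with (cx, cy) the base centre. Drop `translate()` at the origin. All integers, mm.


translate([125, 125, 0]) cylinder(h = 1828, r = 125);


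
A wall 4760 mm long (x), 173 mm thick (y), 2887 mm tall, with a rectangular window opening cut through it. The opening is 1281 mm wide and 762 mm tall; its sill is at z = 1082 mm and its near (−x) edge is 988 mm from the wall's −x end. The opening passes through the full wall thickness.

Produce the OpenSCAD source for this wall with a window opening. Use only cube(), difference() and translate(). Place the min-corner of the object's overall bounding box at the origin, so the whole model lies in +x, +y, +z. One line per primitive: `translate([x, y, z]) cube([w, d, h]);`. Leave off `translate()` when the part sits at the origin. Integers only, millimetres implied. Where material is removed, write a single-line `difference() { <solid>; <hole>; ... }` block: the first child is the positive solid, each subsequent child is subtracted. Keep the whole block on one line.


difference() { cube([4760, 173, 2887]); translate([988, 0, 1082]) cube([1281, 173, 762]); }


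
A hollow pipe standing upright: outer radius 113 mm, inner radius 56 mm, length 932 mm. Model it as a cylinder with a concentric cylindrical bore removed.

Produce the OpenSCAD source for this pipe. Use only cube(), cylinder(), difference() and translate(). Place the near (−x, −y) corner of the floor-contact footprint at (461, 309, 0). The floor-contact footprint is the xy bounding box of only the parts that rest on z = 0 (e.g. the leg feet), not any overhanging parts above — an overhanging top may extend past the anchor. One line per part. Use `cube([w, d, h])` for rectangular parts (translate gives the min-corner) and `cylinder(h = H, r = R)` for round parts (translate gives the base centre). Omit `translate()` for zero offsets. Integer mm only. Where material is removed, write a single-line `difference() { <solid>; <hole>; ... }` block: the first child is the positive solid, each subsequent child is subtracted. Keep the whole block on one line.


difference() { translate([574, 422, 0]) cylinder(h = 932, r = 113); translate([574, 422, 0]) cylinder(h = 932, r = 56); }


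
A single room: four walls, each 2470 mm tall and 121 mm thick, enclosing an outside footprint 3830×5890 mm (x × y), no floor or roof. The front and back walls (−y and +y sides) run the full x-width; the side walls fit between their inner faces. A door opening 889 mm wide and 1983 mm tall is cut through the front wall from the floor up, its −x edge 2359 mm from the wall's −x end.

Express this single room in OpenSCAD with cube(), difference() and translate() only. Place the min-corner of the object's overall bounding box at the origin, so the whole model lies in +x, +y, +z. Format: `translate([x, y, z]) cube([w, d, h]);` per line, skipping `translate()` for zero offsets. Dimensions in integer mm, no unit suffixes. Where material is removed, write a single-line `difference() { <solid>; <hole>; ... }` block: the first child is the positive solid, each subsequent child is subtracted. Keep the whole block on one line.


difference() { cube([3830, 121, 2470]); translate([2359, 0, 0]) cube([889, 121, 1983]); }
translate([0, 5769, 0]) cube([3830, 121, 2470]);
translate([0, 121, 0]) cube([121, 5648, 2470]);
translate([3709, 121, 0]) cube([121, 5648, 2470]);


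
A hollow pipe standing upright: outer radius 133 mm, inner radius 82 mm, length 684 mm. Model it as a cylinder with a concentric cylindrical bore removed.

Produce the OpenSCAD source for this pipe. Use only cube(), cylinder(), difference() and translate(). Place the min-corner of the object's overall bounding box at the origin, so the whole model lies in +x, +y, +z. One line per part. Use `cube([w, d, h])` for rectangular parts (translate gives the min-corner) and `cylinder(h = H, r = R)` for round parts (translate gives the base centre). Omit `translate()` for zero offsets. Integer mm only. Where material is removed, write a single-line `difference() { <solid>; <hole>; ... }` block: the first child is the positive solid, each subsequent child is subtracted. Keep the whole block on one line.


difference() { translate([133, 133, 0]) cylinder(h = 684, r = 133); translate([133, 133, 0]) cylinder(h = 684, r = 82); }


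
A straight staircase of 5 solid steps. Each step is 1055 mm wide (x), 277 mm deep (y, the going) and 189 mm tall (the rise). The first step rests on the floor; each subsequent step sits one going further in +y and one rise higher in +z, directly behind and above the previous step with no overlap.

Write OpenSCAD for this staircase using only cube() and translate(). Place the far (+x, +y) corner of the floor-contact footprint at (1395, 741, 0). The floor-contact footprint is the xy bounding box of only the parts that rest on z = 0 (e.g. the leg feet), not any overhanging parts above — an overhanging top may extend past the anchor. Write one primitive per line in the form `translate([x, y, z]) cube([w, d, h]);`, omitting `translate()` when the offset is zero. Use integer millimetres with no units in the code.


translate([340, 464, 0]) cube([1055, 277, 189]);
translate([340, 741, 189]) cube([1055, 277, 189]);
translate([340, 1018, 378]) cube([1055, 277, 189]);
translate([340, 1295, 567]) cube([1055, 277, 189]);
translate([340, 1572, 756]) cube([1055, 277, 189]);


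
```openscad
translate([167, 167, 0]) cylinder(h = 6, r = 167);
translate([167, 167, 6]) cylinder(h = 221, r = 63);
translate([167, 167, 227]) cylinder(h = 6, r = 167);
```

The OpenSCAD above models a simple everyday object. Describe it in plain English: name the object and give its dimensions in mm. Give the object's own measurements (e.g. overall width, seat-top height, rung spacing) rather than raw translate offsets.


A spool: two coaxial disc flanges of radius 167 mm and thickness 6 mm, joined by a core cylinder of radius 63 mm and height 221 mm. The lower flange rests on z = 0 and the three cylinders share a vertical axis.


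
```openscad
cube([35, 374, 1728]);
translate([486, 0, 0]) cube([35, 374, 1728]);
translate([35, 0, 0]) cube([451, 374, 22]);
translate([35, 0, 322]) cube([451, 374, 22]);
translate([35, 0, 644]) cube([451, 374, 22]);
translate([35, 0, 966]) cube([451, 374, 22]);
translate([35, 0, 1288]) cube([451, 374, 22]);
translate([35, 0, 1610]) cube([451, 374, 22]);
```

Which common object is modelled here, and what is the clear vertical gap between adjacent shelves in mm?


A bookshelf. The clear shelf gap is 300 mm.

Two tall side panels with 6 horizontal boards between them — a bookshelf. The first two shelf undersides are at z = 0 and z = 322; with shelf thickness 22, the clear gap is 322 − 0 − 22 = 300 mm.


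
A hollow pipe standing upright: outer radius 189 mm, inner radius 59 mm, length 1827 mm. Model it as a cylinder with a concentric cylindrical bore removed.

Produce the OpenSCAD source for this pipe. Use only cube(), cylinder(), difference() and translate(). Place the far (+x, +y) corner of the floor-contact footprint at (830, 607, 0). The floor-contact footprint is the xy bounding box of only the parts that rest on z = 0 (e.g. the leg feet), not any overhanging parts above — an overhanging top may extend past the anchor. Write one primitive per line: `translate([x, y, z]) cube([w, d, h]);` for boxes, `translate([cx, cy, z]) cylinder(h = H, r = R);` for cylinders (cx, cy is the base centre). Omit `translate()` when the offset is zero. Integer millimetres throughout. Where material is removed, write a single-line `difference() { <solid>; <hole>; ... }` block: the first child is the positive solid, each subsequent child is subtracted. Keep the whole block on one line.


difference() { translate([641, 418, 0]) cylinder(h = 1827, r = 189); translate([641, 418, 0]) cylinder(h = 1827, r = 59); }


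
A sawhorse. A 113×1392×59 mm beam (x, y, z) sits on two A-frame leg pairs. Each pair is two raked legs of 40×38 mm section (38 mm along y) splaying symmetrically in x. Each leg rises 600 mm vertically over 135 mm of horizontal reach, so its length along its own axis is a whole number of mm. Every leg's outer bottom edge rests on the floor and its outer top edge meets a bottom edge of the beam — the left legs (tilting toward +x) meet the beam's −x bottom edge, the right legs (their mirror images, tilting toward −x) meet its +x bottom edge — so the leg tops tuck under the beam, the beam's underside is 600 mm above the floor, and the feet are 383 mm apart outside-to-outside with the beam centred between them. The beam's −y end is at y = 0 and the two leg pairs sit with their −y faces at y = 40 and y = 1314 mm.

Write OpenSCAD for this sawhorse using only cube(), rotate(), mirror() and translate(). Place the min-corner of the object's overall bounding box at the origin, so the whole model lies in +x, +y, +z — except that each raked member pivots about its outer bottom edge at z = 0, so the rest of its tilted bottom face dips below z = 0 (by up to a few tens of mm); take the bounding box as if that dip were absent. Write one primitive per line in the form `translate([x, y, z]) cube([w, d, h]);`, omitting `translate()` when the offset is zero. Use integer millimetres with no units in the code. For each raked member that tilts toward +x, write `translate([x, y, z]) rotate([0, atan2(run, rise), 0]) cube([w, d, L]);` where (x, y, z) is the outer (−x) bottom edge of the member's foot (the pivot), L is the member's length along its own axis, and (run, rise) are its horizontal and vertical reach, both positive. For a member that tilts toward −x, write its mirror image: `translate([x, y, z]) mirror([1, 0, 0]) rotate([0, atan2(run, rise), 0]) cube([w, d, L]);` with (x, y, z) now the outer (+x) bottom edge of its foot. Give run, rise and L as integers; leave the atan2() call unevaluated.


// leg length = √(135² + 600²) = 615
// right-leg outer foot x = 2·135 + 113 = 383
// beam min-corner = (135, 0, 600)
translate([135, 0, 600]) cube([113, 1392, 59]);
translate([0, 40, 0]) rotate([0, atan2(135, 600), 0]) cube([40, 38, 615]);
translate([383, 40, 0]) mirror([1, 0, 0]) rotate([0, atan2(135, 600), 0]) cube([40, 38, 615]);
translate([0, 1314, 0]) rotate([0, atan2(135, 600), 0]) cube([40, 38, 615]);
translate([383, 1314, 0]) mirror([1, 0, 0]) rotate([0, atan2(135, 600), 0]) cube([40, 38, 615]);


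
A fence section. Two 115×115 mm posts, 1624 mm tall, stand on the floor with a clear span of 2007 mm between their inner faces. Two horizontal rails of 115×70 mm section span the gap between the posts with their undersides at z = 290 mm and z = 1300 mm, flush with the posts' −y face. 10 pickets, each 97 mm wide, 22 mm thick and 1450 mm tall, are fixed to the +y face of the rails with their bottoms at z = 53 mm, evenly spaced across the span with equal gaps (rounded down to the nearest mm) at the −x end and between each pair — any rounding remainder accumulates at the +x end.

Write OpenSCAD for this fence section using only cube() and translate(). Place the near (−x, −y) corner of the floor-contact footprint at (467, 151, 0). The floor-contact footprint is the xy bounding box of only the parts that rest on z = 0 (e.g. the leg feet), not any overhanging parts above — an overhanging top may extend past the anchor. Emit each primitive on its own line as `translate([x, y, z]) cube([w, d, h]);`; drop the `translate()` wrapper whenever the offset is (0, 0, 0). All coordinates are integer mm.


translate([467, 151, 0]) cube([115, 115, 1624]);
translate([2589, 151, 0]) cube([115, 115, 1624]);
translate([582, 151, 290]) cube([2007, 115, 70]);
translate([582, 151, 1300]) cube([2007, 115, 70]);
translate([676, 266, 53]) cube([97, 22, 1450]);
translate([867, 266, 53]) cube([97, 22, 1450]);
translate([1058, 266, 53]) cube([97, 22, 1450]);
translate([1249, 266, 53]) cube([97, 22, 1450]);
translate([1440, 266, 53]) cube([97, 22, 1450]);
translate([1631, 266, 53]) cube([97, 22, 1450]);
translate([1822, 266, 53]) cube([97, 22, 1450]);
translate([2013, 266, 53]) cube([97, 22, 1450]);
translate([2204, 266, 53]) cube([97, 22, 1450]);
translate([2395, 266, 53]) cube([97, 22, 1450]);


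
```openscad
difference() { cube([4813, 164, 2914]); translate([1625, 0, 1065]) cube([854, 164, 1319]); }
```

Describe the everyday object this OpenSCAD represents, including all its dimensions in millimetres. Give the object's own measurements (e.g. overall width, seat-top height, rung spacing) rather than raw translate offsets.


A wall 4813 mm long (x), 164 mm thick (y), 2914 mm tall, with a rectangular window opening cut through it. The opening is 854 mm wide and 1319 mm tall; its sill is at z = 1065 mm and its near (−x) edge is 1625 mm from the wall's −x end. The opening passes through the full wall thickness.


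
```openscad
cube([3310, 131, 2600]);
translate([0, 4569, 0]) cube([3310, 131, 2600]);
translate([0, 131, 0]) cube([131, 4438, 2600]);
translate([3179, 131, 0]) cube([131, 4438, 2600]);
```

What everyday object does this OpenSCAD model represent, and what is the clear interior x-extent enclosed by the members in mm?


A house (or room) frame. The interior width is 3048 mm.

Four 2600 mm walls enclosing a rectangle with no floor or roof — a room or house frame. Outside width is 3310 mm and wall thickness is 131 mm, so the interior width is 3310 − 2 × 131 = 3048 mm.


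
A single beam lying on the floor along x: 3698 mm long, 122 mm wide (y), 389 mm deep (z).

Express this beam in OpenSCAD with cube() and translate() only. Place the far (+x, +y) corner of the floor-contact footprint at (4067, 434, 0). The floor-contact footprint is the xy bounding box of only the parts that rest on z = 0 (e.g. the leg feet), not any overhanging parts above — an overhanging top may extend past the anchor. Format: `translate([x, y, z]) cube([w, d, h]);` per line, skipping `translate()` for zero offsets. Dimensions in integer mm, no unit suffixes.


translate([369, 312, 0]) cube([3698, 122, 389]);


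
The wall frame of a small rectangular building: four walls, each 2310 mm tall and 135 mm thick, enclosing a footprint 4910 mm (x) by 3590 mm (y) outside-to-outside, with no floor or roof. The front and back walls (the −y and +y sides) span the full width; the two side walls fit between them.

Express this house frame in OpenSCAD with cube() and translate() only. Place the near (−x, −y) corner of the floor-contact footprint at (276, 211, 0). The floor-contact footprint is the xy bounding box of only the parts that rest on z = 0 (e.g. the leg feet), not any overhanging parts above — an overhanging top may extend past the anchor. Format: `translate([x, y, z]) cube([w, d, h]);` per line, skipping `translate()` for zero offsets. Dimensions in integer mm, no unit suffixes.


translate([276, 211, 0]) cube([4910, 135, 2310]);
translate([276, 3666, 0]) cube([4910, 135, 2310]);
translate([276, 346, 0]) cube([135, 3320, 2310]);
translate([5051, 346, 0]) cube([135, 3320, 2310]);


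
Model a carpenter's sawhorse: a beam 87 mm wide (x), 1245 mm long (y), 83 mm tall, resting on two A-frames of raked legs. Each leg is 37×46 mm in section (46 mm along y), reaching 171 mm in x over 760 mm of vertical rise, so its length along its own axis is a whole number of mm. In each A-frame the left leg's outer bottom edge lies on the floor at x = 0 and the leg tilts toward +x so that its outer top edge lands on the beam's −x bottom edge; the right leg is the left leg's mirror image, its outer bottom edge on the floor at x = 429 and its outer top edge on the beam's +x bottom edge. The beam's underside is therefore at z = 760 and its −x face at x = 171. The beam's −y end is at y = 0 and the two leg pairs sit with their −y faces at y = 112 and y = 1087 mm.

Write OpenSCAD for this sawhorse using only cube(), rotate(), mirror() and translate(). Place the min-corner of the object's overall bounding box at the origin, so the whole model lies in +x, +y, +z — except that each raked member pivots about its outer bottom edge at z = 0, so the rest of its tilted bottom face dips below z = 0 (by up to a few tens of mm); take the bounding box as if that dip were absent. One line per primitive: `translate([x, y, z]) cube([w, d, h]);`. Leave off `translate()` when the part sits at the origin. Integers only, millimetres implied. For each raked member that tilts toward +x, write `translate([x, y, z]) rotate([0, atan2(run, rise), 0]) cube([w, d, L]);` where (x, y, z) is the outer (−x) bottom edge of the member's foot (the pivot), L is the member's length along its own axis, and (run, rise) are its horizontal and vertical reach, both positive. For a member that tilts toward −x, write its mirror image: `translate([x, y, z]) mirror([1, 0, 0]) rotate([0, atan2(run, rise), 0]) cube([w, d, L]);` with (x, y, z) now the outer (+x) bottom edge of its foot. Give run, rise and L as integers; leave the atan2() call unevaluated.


translate([171, 0, 760]) cube([87, 1245, 83]);
translate([0, 112, 0]) rotate([0, atan2(171, 760), 0]) cube([37, 46, 779]);
translate([429, 112, 0]) mirror([1, 0, 0]) rotate([0, atan2(171, 760), 0]) cube([37, 46, 779]);
translate([0, 1087, 0]) rotate([0, atan2(171, 760), 0]) cube([37, 46, 779]);
translate([429, 1087, 0]) mirror([1, 0, 0]) rotate([0, atan2(171, 760), 0]) cube([37, 46, 779]);


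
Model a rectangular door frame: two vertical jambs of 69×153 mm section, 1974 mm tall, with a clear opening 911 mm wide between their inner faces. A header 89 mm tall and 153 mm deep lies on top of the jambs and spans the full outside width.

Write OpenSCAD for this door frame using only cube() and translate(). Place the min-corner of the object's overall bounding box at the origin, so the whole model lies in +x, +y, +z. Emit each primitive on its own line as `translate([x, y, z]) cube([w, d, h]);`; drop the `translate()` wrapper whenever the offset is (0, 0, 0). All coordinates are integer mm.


cube([69, 153, 1974]);
translate([980, 0, 0]) cube([69, 153, 1974]);
translate([0, 0, 1974]) cube([1049, 153, 89]);


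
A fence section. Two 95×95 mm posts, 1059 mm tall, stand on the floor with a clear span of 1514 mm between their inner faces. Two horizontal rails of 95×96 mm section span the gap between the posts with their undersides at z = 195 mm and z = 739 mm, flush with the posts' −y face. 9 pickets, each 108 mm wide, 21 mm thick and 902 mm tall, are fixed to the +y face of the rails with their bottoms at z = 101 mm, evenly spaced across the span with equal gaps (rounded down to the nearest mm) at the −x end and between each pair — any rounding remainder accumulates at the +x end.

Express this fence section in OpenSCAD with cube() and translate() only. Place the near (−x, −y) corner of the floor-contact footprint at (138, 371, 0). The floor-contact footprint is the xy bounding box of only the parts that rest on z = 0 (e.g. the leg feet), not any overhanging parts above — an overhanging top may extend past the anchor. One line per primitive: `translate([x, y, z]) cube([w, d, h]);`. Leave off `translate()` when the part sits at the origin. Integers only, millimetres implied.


translate([138, 371, 0]) cube([95, 95, 1059]);
translate([1747, 371, 0]) cube([95, 95, 1059]);
translate([233, 371, 195]) cube([1514, 95, 96]);
translate([233, 371, 739]) cube([1514, 95, 96]);
translate([287, 466, 101]) cube([108, 21, 902]);
translate([449, 466, 101]) cube([108, 21, 902]);
translate([611, 466, 101]) cube([108, 21, 902]);
translate([773, 466, 101]) cube([108, 21, 902]);
translate([935, 466, 101]) cube([108, 21, 902]);
translate([1097, 466, 101]) cube([108, 21, 902]);
translate([1259, 466, 101]) cube([108, 21, 902]);
translate([1421, 466, 101]) cube([108, 21, 902]);
translate([1583, 466, 101]) cube([108, 21, 902]);


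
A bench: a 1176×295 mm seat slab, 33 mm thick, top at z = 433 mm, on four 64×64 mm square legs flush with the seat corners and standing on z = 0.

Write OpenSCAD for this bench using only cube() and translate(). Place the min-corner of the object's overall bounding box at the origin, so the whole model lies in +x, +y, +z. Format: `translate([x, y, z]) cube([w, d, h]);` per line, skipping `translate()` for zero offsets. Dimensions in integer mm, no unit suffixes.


translate([0, 0, 400]) cube([1176, 295, 33]);
cube([64, 64, 400]);
translate([0, 231, 0]) cube([64, 64, 400]);
translate([1112, 0, 0]) cube([64, 64, 400]);
translate([1112, 231, 0]) cube([64, 64, 400]);


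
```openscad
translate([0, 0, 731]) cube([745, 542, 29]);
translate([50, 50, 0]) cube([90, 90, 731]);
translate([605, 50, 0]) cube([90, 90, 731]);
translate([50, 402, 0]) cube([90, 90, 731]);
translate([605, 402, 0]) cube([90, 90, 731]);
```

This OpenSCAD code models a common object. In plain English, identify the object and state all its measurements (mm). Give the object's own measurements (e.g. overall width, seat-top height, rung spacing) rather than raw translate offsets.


A table: top 745 mm (x) × 542 mm (y), 29 mm thick, upper face at z = 760 mm, on four 90×90 mm square legs, each inset 50 mm from the nearest pair of top edges from z = 0 to the bottom of the top.


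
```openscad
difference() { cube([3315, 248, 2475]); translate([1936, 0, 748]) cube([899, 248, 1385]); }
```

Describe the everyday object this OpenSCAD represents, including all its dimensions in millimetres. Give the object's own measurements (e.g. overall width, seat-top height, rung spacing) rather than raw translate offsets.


A wall 3315 mm long (x), 248 mm thick (y), 2475 mm tall, with a rectangular window opening cut through it. The opening is 899 mm wide and 1385 mm tall; its sill is at z = 748 mm and its near (−x) edge is 1936 mm from the wall's −x end. The opening passes through the full wall thickness.


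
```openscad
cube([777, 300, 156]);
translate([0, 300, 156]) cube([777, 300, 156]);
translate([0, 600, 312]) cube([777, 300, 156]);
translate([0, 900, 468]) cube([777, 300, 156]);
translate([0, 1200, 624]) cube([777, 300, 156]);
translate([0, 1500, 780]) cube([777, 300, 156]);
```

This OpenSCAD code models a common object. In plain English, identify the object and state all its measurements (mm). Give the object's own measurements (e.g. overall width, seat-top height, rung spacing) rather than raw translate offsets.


A straight staircase of 6 solid steps. Each step is 777 mm wide (x), 300 mm deep (y, the going) and 156 mm tall (the rise). The first step rests on the floor; each subsequent step sits one going further in +y and one rise higher in +z, directly behind and above the previous step with no overlap.


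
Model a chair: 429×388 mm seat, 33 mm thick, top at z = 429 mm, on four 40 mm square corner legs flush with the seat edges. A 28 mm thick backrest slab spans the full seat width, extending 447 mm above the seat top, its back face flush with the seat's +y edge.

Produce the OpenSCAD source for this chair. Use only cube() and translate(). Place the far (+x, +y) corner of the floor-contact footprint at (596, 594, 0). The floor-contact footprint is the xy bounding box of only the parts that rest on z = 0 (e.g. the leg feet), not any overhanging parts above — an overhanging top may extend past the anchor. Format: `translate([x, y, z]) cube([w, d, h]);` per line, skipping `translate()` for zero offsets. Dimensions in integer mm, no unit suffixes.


translate([167, 206, 396]) cube([429, 388, 33]);
translate([167, 206, 0]) cube([40, 40, 396]);
translate([556, 206, 0]) cube([40, 40, 396]);
translate([167, 554, 0]) cube([40, 40, 396]);
translate([556, 554, 0]) cube([40, 40, 396]);
translate([167, 566, 429]) cube([429, 28, 447]);


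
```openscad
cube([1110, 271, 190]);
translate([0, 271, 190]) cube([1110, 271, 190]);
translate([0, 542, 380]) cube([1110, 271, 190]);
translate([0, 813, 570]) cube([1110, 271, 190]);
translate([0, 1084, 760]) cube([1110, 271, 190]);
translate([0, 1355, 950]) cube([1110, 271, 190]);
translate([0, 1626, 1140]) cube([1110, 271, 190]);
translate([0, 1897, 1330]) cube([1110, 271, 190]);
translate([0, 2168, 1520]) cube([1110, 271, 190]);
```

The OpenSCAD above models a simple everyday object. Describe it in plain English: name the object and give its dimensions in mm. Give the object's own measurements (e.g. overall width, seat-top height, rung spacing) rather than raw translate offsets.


A straight staircase of 9 solid steps. Each step is 1110 mm wide (x), 271 mm deep (y, the going) and 190 mm tall (the rise). The first step rests on the floor; each subsequent step sits one going further in +y and one rise higher in +z, directly behind and above the previous step with no overlap.


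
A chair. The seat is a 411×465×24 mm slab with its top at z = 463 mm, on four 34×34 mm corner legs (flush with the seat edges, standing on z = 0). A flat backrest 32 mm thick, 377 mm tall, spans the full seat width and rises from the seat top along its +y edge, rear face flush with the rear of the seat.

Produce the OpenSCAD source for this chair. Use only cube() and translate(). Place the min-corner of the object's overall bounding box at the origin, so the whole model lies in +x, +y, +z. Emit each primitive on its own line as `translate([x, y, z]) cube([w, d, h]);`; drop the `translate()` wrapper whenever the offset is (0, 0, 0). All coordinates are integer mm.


// leg_h = 463 - 24 = 439
translate([0, 0, 439]) cube([411, 465, 24]);
cube([34, 34, 439]);
translate([377, 0, 0]) cube([34, 34, 439]);
translate([0, 431, 0]) cube([34, 34, 439]);
translate([377, 431, 0]) cube([34, 34, 439]);
translate([0, 433, 463]) cube([411, 32, 377]);


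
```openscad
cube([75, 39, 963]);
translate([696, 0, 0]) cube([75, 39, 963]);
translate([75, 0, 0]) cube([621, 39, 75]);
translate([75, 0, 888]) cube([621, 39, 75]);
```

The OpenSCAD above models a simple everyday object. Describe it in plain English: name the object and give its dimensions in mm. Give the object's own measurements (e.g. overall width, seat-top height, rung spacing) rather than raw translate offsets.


A rectangular picture frame lying in the x–z plane (depth along y). The opening is 621 mm wide (x) by 813 mm tall (z), surrounded by a border 75 mm wide on all four sides. The frame is 39 mm deep and is made of two full-height vertical stiles with two horizontal rails fitted between them.


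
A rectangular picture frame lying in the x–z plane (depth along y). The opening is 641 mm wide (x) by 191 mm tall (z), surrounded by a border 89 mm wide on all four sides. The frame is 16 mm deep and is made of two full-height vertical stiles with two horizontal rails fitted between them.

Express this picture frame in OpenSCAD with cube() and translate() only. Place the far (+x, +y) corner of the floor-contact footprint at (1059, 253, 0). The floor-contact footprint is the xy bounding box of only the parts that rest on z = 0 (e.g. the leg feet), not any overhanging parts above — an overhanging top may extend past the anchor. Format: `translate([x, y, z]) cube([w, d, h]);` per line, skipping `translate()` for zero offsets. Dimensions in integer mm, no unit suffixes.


translate([240, 237, 0]) cube([89, 16, 369]);
translate([970, 237, 0]) cube([89, 16, 369]);
translate([329, 237, 0]) cube([641, 16, 89]);
translate([329, 237, 280]) cube([641, 16, 89]);


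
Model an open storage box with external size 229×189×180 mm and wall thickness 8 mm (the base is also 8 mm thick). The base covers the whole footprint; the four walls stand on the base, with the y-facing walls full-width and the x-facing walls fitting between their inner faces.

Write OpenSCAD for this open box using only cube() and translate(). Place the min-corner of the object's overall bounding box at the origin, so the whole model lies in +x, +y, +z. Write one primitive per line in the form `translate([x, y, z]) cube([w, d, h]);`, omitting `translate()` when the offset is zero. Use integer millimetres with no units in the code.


cube([229, 189, 8]);
translate([0, 0, 8]) cube([229, 8, 172]);
translate([0, 181, 8]) cube([229, 8, 172]);
translate([0, 8, 8]) cube([8, 173, 172]);
translate([221, 8, 8]) cube([8, 173, 172]);


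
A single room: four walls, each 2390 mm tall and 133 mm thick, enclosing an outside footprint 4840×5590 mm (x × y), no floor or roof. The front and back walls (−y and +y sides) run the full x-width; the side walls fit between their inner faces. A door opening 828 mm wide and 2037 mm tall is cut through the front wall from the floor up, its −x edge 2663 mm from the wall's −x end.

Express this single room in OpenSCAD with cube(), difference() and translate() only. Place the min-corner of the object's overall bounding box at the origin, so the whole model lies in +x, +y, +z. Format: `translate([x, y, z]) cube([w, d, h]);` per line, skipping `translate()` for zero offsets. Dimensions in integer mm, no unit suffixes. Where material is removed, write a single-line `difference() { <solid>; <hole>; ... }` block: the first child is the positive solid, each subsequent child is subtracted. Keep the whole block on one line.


difference() { cube([4840, 133, 2390]); translate([2663, 0, 0]) cube([828, 133, 2037]); }
translate([0, 5457, 0]) cube([4840, 133, 2390]);
translate([0, 133, 0]) cube([133, 5324, 2390]);
translate([4707, 133, 0]) cube([133, 5324, 2390]);


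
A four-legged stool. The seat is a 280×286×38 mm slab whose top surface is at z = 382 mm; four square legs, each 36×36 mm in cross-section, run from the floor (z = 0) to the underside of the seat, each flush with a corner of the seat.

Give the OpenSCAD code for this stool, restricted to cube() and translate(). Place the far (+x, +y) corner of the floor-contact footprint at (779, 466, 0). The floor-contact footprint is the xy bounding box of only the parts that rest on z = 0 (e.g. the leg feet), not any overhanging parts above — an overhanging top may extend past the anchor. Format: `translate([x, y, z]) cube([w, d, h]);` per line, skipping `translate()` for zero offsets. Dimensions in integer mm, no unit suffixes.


translate([499, 180, 344]) cube([280, 286, 38]);
translate([499, 180, 0]) cube([36, 36, 344]);
translate([743, 180, 0]) cube([36, 36, 344]);
translate([499, 430, 0]) cube([36, 36, 344]);
translate([743, 430, 0]) cube([36, 36, 344]);


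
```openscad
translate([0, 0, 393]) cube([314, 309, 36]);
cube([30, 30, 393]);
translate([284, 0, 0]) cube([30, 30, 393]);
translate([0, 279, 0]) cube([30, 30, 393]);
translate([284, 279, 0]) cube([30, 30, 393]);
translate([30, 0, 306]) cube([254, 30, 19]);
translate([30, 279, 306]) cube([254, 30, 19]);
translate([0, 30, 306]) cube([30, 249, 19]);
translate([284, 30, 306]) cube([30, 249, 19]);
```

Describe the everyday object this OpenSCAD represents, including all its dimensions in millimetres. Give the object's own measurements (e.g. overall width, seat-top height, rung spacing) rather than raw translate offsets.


A simple wooden stool: a rectangular seat 314 mm (x) by 309 mm (y), 36 mm thick, top face at z = 429 mm, on four square legs, each 30×30 mm in cross-section. The legs rest on z = 0, each flush with a corner of the seat. Four stretchers, 30 mm wide and 19 mm tall, connect adjacent legs with their undersides at z = 306 mm, each running between the inner faces of the legs it joins and aligned with the legs' outer faces on the other axis.


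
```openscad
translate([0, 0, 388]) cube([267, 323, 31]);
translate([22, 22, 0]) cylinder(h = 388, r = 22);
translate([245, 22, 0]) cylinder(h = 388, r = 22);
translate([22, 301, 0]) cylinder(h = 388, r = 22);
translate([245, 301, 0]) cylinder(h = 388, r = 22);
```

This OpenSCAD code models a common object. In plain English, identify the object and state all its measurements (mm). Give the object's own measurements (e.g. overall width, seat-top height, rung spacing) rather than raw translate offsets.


A four-legged stool. The seat is a 267×323×31 mm slab whose top surface is at z = 419 mm; four round legs, each 44 mm in diameter, run from the floor (z = 0) to the underside of the seat, each leg's axis is inset half a diameter from the nearest pair of seat edges (so the leg's bounding box is flush with the corner).


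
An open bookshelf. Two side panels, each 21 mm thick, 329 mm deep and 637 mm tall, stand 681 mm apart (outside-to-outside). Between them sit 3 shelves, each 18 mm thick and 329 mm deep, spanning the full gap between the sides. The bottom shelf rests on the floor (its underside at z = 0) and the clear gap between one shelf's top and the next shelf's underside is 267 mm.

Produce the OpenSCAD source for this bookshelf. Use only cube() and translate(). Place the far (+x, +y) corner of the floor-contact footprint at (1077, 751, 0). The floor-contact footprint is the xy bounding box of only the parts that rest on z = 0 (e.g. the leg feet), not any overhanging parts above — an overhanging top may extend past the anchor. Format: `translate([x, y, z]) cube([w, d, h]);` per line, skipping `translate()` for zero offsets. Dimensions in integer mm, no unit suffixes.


translate([396, 422, 0]) cube([21, 329, 637]);
translate([1056, 422, 0]) cube([21, 329, 637]);
translate([417, 422, 0]) cube([639, 329, 18]);
translate([417, 422, 285]) cube([639, 329, 18]);
translate([417, 422, 570]) cube([639, 329, 18]);


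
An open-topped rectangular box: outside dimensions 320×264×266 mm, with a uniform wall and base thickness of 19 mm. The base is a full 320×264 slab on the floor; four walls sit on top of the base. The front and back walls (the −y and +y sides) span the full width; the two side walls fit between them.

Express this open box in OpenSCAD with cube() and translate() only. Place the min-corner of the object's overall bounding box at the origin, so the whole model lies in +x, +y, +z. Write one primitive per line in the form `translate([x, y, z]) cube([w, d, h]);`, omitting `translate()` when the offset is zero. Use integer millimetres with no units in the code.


cube([320, 264, 19]);
translate([0, 0, 19]) cube([320, 19, 247]);
translate([0, 245, 19]) cube([320, 19, 247]);
translate([0, 19, 19]) cube([19, 226, 247]);
translate([301, 19, 19]) cube([19, 226, 247]);


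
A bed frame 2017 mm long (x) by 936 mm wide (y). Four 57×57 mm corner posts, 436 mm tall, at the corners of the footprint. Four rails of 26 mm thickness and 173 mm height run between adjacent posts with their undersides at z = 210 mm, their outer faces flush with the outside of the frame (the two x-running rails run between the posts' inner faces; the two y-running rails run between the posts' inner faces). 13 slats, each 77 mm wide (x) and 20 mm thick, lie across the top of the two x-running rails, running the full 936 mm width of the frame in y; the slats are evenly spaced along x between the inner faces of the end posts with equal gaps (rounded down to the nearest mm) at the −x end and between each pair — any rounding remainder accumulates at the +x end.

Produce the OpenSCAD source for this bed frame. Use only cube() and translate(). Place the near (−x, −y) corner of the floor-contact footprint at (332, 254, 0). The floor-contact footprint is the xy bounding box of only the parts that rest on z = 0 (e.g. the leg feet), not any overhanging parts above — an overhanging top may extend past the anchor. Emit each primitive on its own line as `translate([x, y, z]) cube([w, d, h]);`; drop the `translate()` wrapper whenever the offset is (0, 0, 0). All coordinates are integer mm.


translate([332, 254, 0]) cube([57, 57, 436]);
translate([332, 1133, 0]) cube([57, 57, 436]);
translate([2292, 254, 0]) cube([57, 57, 436]);
translate([2292, 1133, 0]) cube([57, 57, 436]);
translate([389, 254, 210]) cube([1903, 26, 173]);
translate([389, 1164, 210]) cube([1903, 26, 173]);
translate([332, 311, 210]) cube([26, 822, 173]);
translate([2323, 311, 210]) cube([26, 822, 173]);
translate([453, 254, 383]) cube([77, 936, 20]);
translate([594, 254, 383]) cube([77, 936, 20]);
translate([735, 254, 383]) cube([77, 936, 20]);
translate([876, 254, 383]) cube([77, 936, 20]);
translate([1017, 254, 383]) cube([77, 936, 20]);
translate([1158, 254, 383]) cube([77, 936, 20]);
translate([1299, 254, 383]) cube([77, 936, 20]);
translate([1440, 254, 383]) cube([77, 936, 20]);
translate([1581, 254, 383]) cube([77, 936, 20]);
translate([1722, 254, 383]) cube([77, 936, 20]);
translate([1863, 254, 383]) cube([77, 936, 20]);
translate([2004, 254, 383]) cube([77, 936, 20]);
translate([2145, 254, 383]) cube([77, 936, 20]);
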